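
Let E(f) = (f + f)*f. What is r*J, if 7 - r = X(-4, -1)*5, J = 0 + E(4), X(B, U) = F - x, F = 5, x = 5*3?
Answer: 1824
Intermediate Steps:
x = 15
E(f) = 2*f² (E(f) = (2*f)*f = 2*f²)
X(B, U) = -10 (X(B, U) = 5 - 1*15 = 5 - 15 = -10)
J = 32 (J = 0 + 2*4² = 0 + 2*16 = 0 + 32 = 32)
r = 57 (r = 7 - (-10)*5 = 7 - 1*(-50) = 7 + 50 = 57)
r*J = 57*32 = 1824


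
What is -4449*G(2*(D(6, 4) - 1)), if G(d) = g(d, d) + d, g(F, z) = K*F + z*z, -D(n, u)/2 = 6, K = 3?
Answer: -2544828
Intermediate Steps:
D(n, u) = -12 (D(n, u) = -2*6 = -12)
g(F, z) = z² + 3*F (g(F, z) = 3*F + z*z = 3*F + z² = z² + 3*F)
G(d) = d² + 4*d (G(d) = (d² + 3*d) + d = d² + 4*d)
-4449*G(2*(D(6, 4) - 1)) = -4449*2*(-12 - 1)*(4 + 2*(-12 - 1)) = -4449*2*(-13)*(4 + 2*(-13)) = -(-115674)*(4 - 26) = -(-115674)*(-22) = -4449*572 = -2544828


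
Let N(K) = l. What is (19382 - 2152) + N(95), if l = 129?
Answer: 17359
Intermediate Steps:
N(K) = 129
(19382 - 2152) + N(95) = (19382 - 2152) + 129 = 17230 + 129 = 17359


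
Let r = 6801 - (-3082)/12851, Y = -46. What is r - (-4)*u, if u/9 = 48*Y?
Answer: -934097555/12851 ≈ -72687.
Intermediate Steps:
r = 87402733/12851 (r = 6801 - (-3082)/12851 = 6801 - 1*(-3082/12851) = 6801 + 3082/12851 = 87402733/12851 ≈ 6801.2)
u = -19872 (u = 9*(48*(-46)) = 9*(-2208) = -19872)
r - (-4)*u = 87402733/12851 - (-4)*(-19872) = 87402733/12851 - 1*79488 = 87402733/12851 - 79488 = -934097555/12851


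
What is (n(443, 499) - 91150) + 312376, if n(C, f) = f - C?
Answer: 221282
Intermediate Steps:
(n(443, 499) - 91150) + 312376 = ((499 - 1*443) - 91150) + 312376 = ((499 - 443) - 91150) + 312376 = (56 - 91150) + 312376 = -91094 + 312376 = 221282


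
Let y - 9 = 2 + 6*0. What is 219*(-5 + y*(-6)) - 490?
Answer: -16039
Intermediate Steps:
y = 11 (y = 9 + (2 + 6*0) = 9 + (2 + 0) = 9 + 2 = 11)
219*(-5 + y*(-6)) - 490 = 219*(-5 + 11*(-6)) - 490 = 219*(-5 - 66) - 490 = 219*(-71) - 490 = -15549 - 490 = -16039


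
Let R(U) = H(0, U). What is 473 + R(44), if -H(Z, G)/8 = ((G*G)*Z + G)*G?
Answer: -15015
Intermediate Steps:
H(Z, G) = -8*G*(G + Z*G²) (H(Z, G) = -8*((G*G)*Z + G)*G = -8*(G²*Z + G)*G = -8*(Z*G² + G)*G = -8*(G + Z*G²)*G = -8*G*(G + Z*G²))
R(U) = -8*U² (R(U) = 8*U²*(-1 - 1*U*0) = 8*U²*(-1 + 0) = 8*U²*(-1) = -8*U²)
473 + R(44) = 473 - 8*44² = 473 - 8*1936 = 473 - 15488 = -15015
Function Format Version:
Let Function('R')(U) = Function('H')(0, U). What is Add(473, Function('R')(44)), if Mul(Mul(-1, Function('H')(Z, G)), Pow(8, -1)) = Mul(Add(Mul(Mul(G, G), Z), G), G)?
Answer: -15015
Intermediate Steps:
Function('H')(Z, G) = Mul(-8, G, Add(G, Mul(Z, Pow(G, 2)))) (Function('H')(Z, G) = Mul(-8, Mul(Add(Mul(Mul(G, G), Z), G), G)) = Mul(-8, Mul(Add(Mul(Pow(G, 2), Z), G), G)) = Mul(-8, Mul(Add(Mul(Z, Pow(G, 2)), G), G)) = Mul(-8, Mul(Add(G, Mul(Z, Pow(G, 2))), G)) = Mul(-8, Mul(G, Add(G, Mul(Z, Pow(G, 2))))) = Mul(-8, G, Add(G, Mul(Z, Pow(G, 2)))))
Function('R')(U) = Mul(-8, Pow(U, 2)) (Function('R')(U) = Mul(8, Pow(U, 2), Add(-1, Mul(-1, U, 0))) = Mul(8, Pow(U, 2), Add(-1, 0)) = Mul(8, Pow(U, 2), -1) = Mul(-8, Pow(U, 2)))
Add(473, Function('R')(44)) = Add(473, Mul(-8, Pow(44, 2))) = Add(473, Mul(-8, 1936)) = Add(473, -15488) = -15015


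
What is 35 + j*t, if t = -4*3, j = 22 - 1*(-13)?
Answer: -385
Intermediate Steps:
j = 35 (j = 22 + 13 = 35)
t = -12
35 + j*t = 35 + 35*(-12) = 35 - 420 = -385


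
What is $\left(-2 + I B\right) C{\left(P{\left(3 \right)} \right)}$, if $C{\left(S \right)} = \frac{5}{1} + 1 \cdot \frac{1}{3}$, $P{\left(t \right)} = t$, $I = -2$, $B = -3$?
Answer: $\frac{64}{3} \approx 21.333$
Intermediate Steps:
$C{\left(S \right)} = \frac{16}{3}$ ($C{\left(S \right)} = 5 \cdot 1 + 1 \cdot \frac{1}{3} = 5 + \frac{1}{3} = \frac{16}{3}$)
$\left(-2 + I B\right) C{\left(P{\left(3 \right)} \right)} = \left(-2 - -6\right) \frac{16}{3} = \left(-2 + 6\right) \frac{16}{3} = 4 \cdot \frac{16}{3} = \frac{64}{3}$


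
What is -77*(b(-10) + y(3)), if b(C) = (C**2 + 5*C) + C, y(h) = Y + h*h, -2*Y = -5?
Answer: -7931/2 ≈ -3965.5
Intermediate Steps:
Y = 5/2 (Y = -1/2*(-5) = 5/2 ≈ 2.5000)
y(h) = 5/2 + h**2 (y(h) = 5/2 + h*h = 5/2 + h**2)
b(C) = C**2 + 6*C
-77*(b(-10) + y(3)) = -77*(-10*(6 - 10) + (5/2 + 3**2)) = -77*(-10*(-4) + (5/2 + 9)) = -77*(40 + 23/2) = -77*103/2 = -7931/2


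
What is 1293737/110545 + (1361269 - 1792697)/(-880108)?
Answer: 296580122964/24322884715 ≈ 12.193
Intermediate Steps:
1293737/110545 + (1361269 - 1792697)/(-880108) = 1293737*(1/110545) - 431428*(-1/880108) = 1293737/110545 + 107857/220027 = 296580122964/24322884715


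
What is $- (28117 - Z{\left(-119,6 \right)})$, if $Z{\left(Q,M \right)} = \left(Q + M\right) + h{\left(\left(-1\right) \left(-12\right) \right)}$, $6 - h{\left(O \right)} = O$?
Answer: $-28236$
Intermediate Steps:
$h{\left(O \right)} = 6 - O$
$Z{\left(Q,M \right)} = -6 + M + Q$ ($Z{\left(Q,M \right)} = \left(Q + M\right) + \left(6 - \left(-1\right) \left(-12\right)\right) = \left(M + Q\right) + \left(6 - 12\right) = \left(M + Q\right) - 6 = -6 + M + Q$)
$- (28117 - Z{\left(-119,6 \right)}) = - (28117 - \left(-6 + 6 - 119\right)) = - (28117 - -119) = - (28117 + 119) = \left(-1\right) 28236 = -28236$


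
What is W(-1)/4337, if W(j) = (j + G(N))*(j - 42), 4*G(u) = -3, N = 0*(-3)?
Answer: 301/17348 ≈ 0.017351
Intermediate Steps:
N = 0
G(u) = -3/4 (G(u) = (1/4)*(-3) = -3/4)
W(j) = (-42 + j)*(-3/4 + j) (W(j) = (j - 3/4)*(j - 42) = (-3/4 + j)*(-42 + j) = (-42 + j)*(-3/4 + j))
W(-1)/4337 = (63/2 + (-1)**2 - 171/4*(-1))/4337 = (63/2 + 1 + 171/4)*(1/4337) = (301/4)*(1/4337) = 301/17348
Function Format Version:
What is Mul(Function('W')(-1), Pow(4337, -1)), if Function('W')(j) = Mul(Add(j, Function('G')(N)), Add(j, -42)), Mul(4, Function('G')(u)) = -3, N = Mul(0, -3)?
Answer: Rational(301, 17348) ≈ 0.017351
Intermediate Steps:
N = 0
Function('G')(u) = Rational(-3, 4) (Function('G')(u) = Mul(Rational(1, 4), -3) = Rational(-3, 4))
Function('W')(j) = Mul(Add(-42, j), Add(Rational(-3, 4), j)) (Function('W')(j) = Mul(Add(j, Rational(-3, 4)), Add(j, -42)) = Mul(Add(Rational(-3, 4), j), Add(-42, j)) = Mul(Add(-42, j), Add(Rational(-3, 4), j)))
Mul(Function('W')(-1), Pow(4337, -1)) = Mul(Add(Rational(63, 2), Pow(-1, 2), Mul(Rational(-171, 4), -1)), Pow(4337, -1)) = Mul(Add(Rational(63, 2), 1, Rational(171, 4)), Rational(1, 4337)) = Mul(Rational(301, 4), Rational(1, 4337)) = Rational(301, 17348)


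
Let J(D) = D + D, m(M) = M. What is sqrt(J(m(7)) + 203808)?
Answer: sqrt(203822) ≈ 451.47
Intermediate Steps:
J(D) = 2*D
sqrt(J(m(7)) + 203808) = sqrt(2*7 + 203808) = sqrt(14 + 203808) = sqrt(203822)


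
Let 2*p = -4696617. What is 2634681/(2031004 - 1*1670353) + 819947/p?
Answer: 3927552721061/564613205889 ≈ 6.9562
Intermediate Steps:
p = -4696617/2 (p = (½)*(-4696617) = -4696617/2 ≈ -2.3483e+6)
2634681/(2031004 - 1*1670353) + 819947/p = 2634681/(2031004 - 1*1670353) + 819947/(-4696617/2) = 2634681/(2031004 - 1670353) + 819947*(-2/4696617) = 2634681/360651 - 1639894/4696617 = 2634681*(1/360651) - 1639894/4696617 = 878227/120217 - 1639894/4696617 = 3927552721061/564613205889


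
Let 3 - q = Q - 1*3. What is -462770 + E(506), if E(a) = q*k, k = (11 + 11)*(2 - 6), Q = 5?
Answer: -462858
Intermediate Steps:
k = -88 (k = 22*(-4) = -88)
q = 1 (q = 3 - (5 - 1*3) = 3 - (5 - 3) = 3 - 1*2 = 3 - 2 = 1)
E(a) = -88 (E(a) = 1*(-88) = -88)
-462770 + E(506) = -462770 - 88 = -462858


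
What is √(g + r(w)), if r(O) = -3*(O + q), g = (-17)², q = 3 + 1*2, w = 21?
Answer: √211 ≈ 14.526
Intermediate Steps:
q = 5 (q = 3 + 2 = 5)
g = 289
r(O) = -15 - 3*O (r(O) = -3*(O + 5) = -3*(5 + O) = -15 - 3*O)
√(g + r(w)) = √(289 + (-15 - 3*21)) = √(289 + (-15 - 63)) = √(289 - 78) = √211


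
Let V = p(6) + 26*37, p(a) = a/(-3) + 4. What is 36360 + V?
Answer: 37324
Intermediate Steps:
p(a) = 4 - a/3 (p(a) = a*(-⅓) + 4 = -a/3 + 4 = 4 - a/3)
V = 964 (V = (4 - ⅓*6) + 26*37 = (4 - 2) + 962 = 2 + 962 = 964)
36360 + V = 36360 + 964 = 37324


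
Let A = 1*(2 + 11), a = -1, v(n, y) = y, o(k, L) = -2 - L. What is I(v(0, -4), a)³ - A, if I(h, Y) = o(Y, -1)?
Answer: -14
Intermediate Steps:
I(h, Y) = -1 (I(h, Y) = -2 - 1*(-1) = -2 + 1 = -1)
A = 13 (A = 1*13 = 13)
I(v(0, -4), a)³ - A = (-1)³ - 1*13 = -1 - 13 = -14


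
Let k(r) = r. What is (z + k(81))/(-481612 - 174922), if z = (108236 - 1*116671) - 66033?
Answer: 74387/656534 ≈ 0.11330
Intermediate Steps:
z = -74468 (z = (108236 - 116671) - 66033 = -8435 - 66033 = -74468)
(z + k(81))/(-481612 - 174922) = (-74468 + 81)/(-481612 - 174922) = -74387/(-656534) = -74387*(-1/656534) = 74387/656534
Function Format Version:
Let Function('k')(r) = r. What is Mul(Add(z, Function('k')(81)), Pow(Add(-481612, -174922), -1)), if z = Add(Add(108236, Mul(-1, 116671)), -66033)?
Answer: Rational(74387, 656534) ≈ 0.11330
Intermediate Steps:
z = -74468 (z = Add(Add(108236, -116671), -66033) = Add(-8435, -66033) = -74468)
Mul(Add(z, Function('k')(81)), Pow(Add(-481612, -174922), -1)) = Mul(Add(-74468, 81), Pow(Add(-481612, -174922), -1)) = Mul(-74387, Pow(-656534, -1)) = Mul(-74387, Rational(-1, 656534)) = Rational(74387, 656534)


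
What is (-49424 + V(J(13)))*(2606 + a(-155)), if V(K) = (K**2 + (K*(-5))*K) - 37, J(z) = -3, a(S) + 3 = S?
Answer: -121168656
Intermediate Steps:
a(S) = -3 + S
V(K) = -37 - 4*K**2 (V(K) = (K**2 + (-5*K)*K) - 37 = (K**2 - 5*K**2) - 37 = -4*K**2 - 37 = -37 - 4*K**2)
(-49424 + V(J(13)))*(2606 + a(-155)) = (-49424 + (-37 - 4*(-3)**2))*(2606 + (-3 - 155)) = (-49424 + (-37 - 4*9))*(2606 - 158) = (-49424 + (-37 - 36))*2448 = (-49424 - 73)*2448 = -49497*2448 = -121168656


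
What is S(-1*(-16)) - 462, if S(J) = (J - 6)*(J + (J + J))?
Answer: 18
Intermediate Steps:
S(J) = 3*J*(-6 + J) (S(J) = (-6 + J)*(J + 2*J) = (-6 + J)*(3*J) = 3*J*(-6 + J))
S(-1*(-16)) - 462 = 3*(-1*(-16))*(-6 - 1*(-16)) - 462 = 3*16*(-6 + 16) - 462 = 3*16*10 - 462 = 480 - 462 = 18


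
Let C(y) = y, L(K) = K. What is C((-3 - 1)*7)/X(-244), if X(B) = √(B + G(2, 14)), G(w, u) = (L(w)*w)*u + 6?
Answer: 2*I*√182/13 ≈ 2.0755*I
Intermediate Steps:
G(w, u) = 6 + u*w² (G(w, u) = (w*w)*u + 6 = w²*u + 6 = u*w² + 6 = 6 + u*w²)
X(B) = √(62 + B) (X(B) = √(B + (6 + 14*2²)) = √(B + (6 + 14*4)) = √(B + (6 + 56)) = √(B + 62) = √(62 + B))
C((-3 - 1)*7)/X(-244) = ((-3 - 1)*7)/(√(62 - 244)) = (-4*7)/(√(-182)) = -28*(-I*√182/182) = -(-2)*I*√182/13 = 2*I*√182/13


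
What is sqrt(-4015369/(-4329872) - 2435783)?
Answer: I*sqrt(2854095907864639119)/1082468 ≈ 1560.7*I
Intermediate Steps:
sqrt(-4015369/(-4329872) - 2435783) = sqrt(-4015369*(-1/4329872) - 2435783) = sqrt(4015369/4329872 - 2435783) = sqrt(-10546624594407/4329872) = I*sqrt(2854095907864639119)/1082468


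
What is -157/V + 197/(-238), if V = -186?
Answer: 181/11067 ≈ 0.016355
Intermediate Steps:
-157/V + 197/(-238) = -157/(-186) + 197/(-238) = -157*(-1/186) + 197*(-1/238) = 157/186 - 197/238 = 181/11067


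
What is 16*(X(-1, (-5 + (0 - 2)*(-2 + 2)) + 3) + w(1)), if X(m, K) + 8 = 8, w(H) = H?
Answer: 16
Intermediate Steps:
X(m, K) = 0 (X(m, K) = -8 + 8 = 0)
16*(X(-1, (-5 + (0 - 2)*(-2 + 2)) + 3) + w(1)) = 16*(0 + 1) = 16*1 = 16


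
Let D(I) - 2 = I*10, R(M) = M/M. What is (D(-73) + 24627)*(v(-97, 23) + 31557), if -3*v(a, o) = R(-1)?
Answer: 2262518330/3 ≈ 7.5417e+8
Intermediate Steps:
R(M) = 1
v(a, o) = -1/3 (v(a, o) = -1/3*1 = -1/3)
D(I) = 2 + 10*I (D(I) = 2 + I*10 = 2 + 10*I)
(D(-73) + 24627)*(v(-97, 23) + 31557) = ((2 + 10*(-73)) + 24627)*(-1/3 + 31557) = ((2 - 730) + 24627)*(94670/3) = (-728 + 24627)*(94670/3) = 23899*(94670/3) = 2262518330/3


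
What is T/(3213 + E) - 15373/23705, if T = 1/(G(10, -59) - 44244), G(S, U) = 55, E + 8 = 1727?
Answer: -3350393918909/5166271208340 ≈ -0.64851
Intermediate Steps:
E = 1719 (E = -8 + 1727 = 1719)
T = -1/44189 (T = 1/(55 - 44244) = 1/(-44189) = -1/44189 ≈ -2.2630e-5)
T/(3213 + E) - 15373/23705 = -1/(44189*(3213 + 1719)) - 15373/23705 = -1/44189/4932 - 15373*1/23705 = -1/44189*1/4932 - 15373/23705 = -1/217940148 - 15373/23705 = -3350393918909/5166271208340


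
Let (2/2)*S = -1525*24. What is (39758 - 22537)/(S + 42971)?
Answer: 17221/6371 ≈ 2.7030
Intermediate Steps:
S = -36600 (S = -1525*24 = -36600)
(39758 - 22537)/(S + 42971) = (39758 - 22537)/(-36600 + 42971) = 17221/6371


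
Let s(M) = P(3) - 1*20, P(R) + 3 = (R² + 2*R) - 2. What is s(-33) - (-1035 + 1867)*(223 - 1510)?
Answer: 1070774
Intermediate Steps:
P(R) = -5 + R² + 2*R (P(R) = -3 + ((R² + 2*R) - 2) = -3 + (-2 + R² + 2*R) = -5 + R² + 2*R)
s(M) = -10 (s(M) = (-5 + 3² + 2*3) - 1*20 = (-5 + 9 + 6) - 20 = 10 - 20 = -10)
s(-33) - (-1035 + 1867)*(223 - 1510) = -10 - (-1035 + 1867)*(223 - 1510) = -10 - 832*(-1287) = -10 - 1*(-1070784) = -10 + 1070784 = 1070774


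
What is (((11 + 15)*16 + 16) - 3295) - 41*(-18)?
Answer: -2125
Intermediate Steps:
(((11 + 15)*16 + 16) - 3295) - 41*(-18) = ((26*16 + 16) - 3295) + 738 = ((416 + 16) - 3295) + 738 = (432 - 3295) + 738 = -2863 + 738 = -2125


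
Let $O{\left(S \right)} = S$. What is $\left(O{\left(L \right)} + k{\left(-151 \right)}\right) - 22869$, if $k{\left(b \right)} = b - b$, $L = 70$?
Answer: $-22799$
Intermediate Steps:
$k{\left(b \right)} = 0$
$\left(O{\left(L \right)} + k{\left(-151 \right)}\right) - 22869 = \left(70 + 0\right) - 22869 = 70 - 22869 = -22799$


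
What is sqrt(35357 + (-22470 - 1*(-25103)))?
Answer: sqrt(37990) ≈ 194.91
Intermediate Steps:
sqrt(35357 + (-22470 - 1*(-25103))) = sqrt(35357 + (-22470 + 25103)) = sqrt(35357 + 2633) = sqrt(37990)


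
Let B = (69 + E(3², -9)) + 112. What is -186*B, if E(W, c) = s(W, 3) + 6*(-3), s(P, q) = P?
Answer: -31992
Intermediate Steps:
E(W, c) = -18 + W (E(W, c) = W + 6*(-3) = W - 18 = -18 + W)
B = 172 (B = (69 + (-18 + 3²)) + 112 = (69 + (-18 + 9)) + 112 = (69 - 9) + 112 = 60 + 112 = 172)
-186*B = -186*172 = -31992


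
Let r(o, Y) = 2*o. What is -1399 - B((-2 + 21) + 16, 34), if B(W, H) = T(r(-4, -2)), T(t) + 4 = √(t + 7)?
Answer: -1395 - I ≈ -1395.0 - 1.0*I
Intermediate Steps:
T(t) = -4 + √(7 + t) (T(t) = -4 + √(t + 7) = -4 + √(7 + t))
B(W, H) = -4 + I (B(W, H) = -4 + √(7 + 2*(-4)) = -4 + √(7 - 8) = -4 + √(-1) = -4 + I)
-1399 - B((-2 + 21) + 16, 34) = -1399 - (-4 + I) = -1399 + (4 - I) = -1395 - I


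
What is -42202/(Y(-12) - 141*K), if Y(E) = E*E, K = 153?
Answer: 42202/21429 ≈ 1.9694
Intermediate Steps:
Y(E) = E²
-42202/(Y(-12) - 141*K) = -42202/((-12)² - 141*153) = -42202/(144 - 21573) = -42202/(-21429) = -42202*(-1/21429) = 42202/21429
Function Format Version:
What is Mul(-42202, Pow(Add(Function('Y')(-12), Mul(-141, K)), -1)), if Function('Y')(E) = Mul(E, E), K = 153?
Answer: Rational(42202, 21429) ≈ 1.9694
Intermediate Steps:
Function('Y')(E) = Pow(E, 2)
Mul(-42202, Pow(Add(Function('Y')(-12), Mul(-141, K)), -1)) = Mul(-42202, Pow(Add(Pow(-12, 2), Mul(-141, 153)), -1)) = Mul(-42202, Pow(Add(144, -21573), -1)) = Mul(-42202, Pow(-21429, -1)) = Mul(-42202, Rational(-1, 21429)) = Rational(42202, 21429)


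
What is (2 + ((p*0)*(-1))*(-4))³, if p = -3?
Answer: 8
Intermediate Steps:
(2 + ((p*0)*(-1))*(-4))³ = (2 + (-3*0*(-1))*(-4))³ = (2 + (0*(-1))*(-4))³ = (2 + 0*(-4))³ = (2 + 0)³ = 2³ = 8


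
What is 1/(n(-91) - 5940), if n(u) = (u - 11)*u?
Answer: 1/3342 ≈ 0.00029922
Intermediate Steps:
n(u) = u*(-11 + u) (n(u) = (-11 + u)*u = u*(-11 + u))
1/(n(-91) - 5940) = 1/(-91*(-11 - 91) - 5940) = 1/(-91*(-102) - 5940) = 1/(9282 - 5940) = 1/3342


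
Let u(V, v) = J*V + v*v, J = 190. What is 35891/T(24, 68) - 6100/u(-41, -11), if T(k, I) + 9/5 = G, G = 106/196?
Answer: -134867795010/4731773 ≈ -28503.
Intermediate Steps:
G = 53/98 (G = 106*(1/196) = 53/98 ≈ 0.54082)
T(k, I) = -617/490 (T(k, I) = -9/5 + 53/98 = -617/490)
u(V, v) = v² + 190*V (u(V, v) = 190*V + v*v = 190*V + v² = v² + 190*V)
35891/T(24, 68) - 6100/u(-41, -11) = 35891/(-617/490) - 6100/((-11)² + 190*(-41)) = 35891*(-490/617) - 6100/(121 - 7790) = -17586590/617 - 6100/(-7669) = -17586590/617 - 6100*(-1/7669) = -17586590/617 + 6100/7669 = -134867795010/4731773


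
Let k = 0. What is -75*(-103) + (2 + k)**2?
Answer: 7729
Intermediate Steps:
-75*(-103) + (2 + k)**2 = -75*(-103) + (2 + 0)**2 = 7725 + 2**2 = 7725 + 4 = 7729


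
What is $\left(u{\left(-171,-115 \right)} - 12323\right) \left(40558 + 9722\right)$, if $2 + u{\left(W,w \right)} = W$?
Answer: $-628298880$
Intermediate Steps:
$u{\left(W,w \right)} = -2 + W$
$\left(u{\left(-171,-115 \right)} - 12323\right) \left(40558 + 9722\right) = \left(\left(-2 - 171\right) - 12323\right) \left(40558 + 9722\right) = \left(-173 - 12323\right) 50280 = \left(-12496\right) 50280 = -628298880$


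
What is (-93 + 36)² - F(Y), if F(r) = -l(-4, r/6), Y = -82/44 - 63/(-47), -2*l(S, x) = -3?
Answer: 6501/2 ≈ 3250.5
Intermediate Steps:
l(S, x) = 3/2 (l(S, x) = -½*(-3) = 3/2)
Y = -541/1034 (Y = -82*1/44 - 63*(-1/47) = -41/22 + 63/47 = -541/1034 ≈ -0.52321)
F(r) = -3/2 (F(r) = -1*3/2 = -3/2)
(-93 + 36)² - F(Y) = (-93 + 36)² - 1*(-3/2) = (-57)² + 3/2 = 3249 + 3/2 = 6501/2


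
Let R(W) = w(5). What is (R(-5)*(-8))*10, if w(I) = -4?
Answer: 320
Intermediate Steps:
R(W) = -4
(R(-5)*(-8))*10 = -4*(-8)*10 = 32*10 = 320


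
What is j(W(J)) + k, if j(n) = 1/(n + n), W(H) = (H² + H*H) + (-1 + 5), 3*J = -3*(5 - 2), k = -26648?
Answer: -1172511/44 ≈ -26648.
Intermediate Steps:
J = -3 (J = (-3*(5 - 2))/3 = (-3*3)/3 = (⅓)*(-9) = -3)
W(H) = 4 + 2*H² (W(H) = (H² + H²) + 4 = 2*H² + 4 = 4 + 2*H²)
j(n) = 1/(2*n)
j(W(J)) + k = 1/(2*(4 + 2*(-3)²)) - 26648 = 1/(2*(4 + 2*9)) - 26648 = 1/(2*(4 + 18)) - 26648 = (½)/22 - 26648 = (½)*(1/22) - 26648 = 1/44 - 26648 = -1172511/44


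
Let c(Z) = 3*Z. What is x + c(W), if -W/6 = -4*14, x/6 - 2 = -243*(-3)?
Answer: 5394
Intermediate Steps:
x = 4386 (x = 12 + 6*(-243*(-3)) = 12 + 6*729 = 12 + 4374 = 4386)
W = 336 (W = -(-24)*14 = -6*(-56) = 336)
x + c(W) = 4386 + 3*336 = 4386 + 1008 = 5394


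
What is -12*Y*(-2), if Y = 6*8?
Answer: 1152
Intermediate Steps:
Y = 48
-12*Y*(-2) = -12*48*(-2) = -576*(-2) = 1152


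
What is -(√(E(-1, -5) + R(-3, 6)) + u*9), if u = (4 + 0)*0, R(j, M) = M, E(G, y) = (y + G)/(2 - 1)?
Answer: 0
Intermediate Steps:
E(G, y) = G + y (E(G, y) = (G + y)/1 = (G + y)*1 = G + y)
u = 0 (u = 4*0 = 0)
-(√(E(-1, -5) + R(-3, 6)) + u*9) = -(√((-1 - 5) + 6) + 0*9) = -(√(-6 + 6) + 0) = -(√0 + 0) = -(0 + 0) = -1*0 = 0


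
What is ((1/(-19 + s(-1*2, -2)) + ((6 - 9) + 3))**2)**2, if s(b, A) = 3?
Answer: 1/65536 ≈ 1.5259e-5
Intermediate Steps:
((1/(-19 + s(-1*2, -2)) + ((6 - 9) + 3))**2)**2 = ((1/(-19 + 3) + ((6 - 9) + 3))**2)**2 = ((1/(-16) + (-3 + 3))**2)**2 = ((-1/16 + 0)**2)**2 = ((-1/16)**2)**2 = (1/256)**2 = 1/65536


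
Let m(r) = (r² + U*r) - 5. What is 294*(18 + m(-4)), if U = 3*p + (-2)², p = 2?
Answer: -3234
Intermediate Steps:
U = 10 (U = 3*2 + (-2)² = 6 + 4 = 10)
m(r) = -5 + r² + 10*r (m(r) = (r² + 10*r) - 5 = -5 + r² + 10*r)
294*(18 + m(-4)) = 294*(18 + (-5 + (-4)² + 10*(-4))) = 294*(18 + (-5 + 16 - 40)) = 294*(18 - 29) = 294*(-11) = -3234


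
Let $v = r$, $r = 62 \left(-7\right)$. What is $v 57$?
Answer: $-24738$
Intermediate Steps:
$r = -434$
$v = -434$
$v 57 = \left(-434\right) 57 = -24738$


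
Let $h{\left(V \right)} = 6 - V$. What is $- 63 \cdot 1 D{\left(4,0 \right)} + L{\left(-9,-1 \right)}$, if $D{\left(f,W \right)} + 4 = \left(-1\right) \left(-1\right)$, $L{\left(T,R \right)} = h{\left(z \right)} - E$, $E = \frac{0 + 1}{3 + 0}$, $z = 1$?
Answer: $\frac{581}{3} \approx 193.67$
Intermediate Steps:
$E = \frac{1}{3}$ ($E = 1 \cdot \frac{1}{3} = \frac{1}{3} \approx 0.33333$)
$L{\left(T,R \right)} = \frac{14}{3}$ ($L{\left(T,R \right)} = \left(6 - 1\right) - \frac{1}{3} = 5 - \frac{1}{3} = \frac{14}{3}$)
$D{\left(f,W \right)} = -3$ ($D{\left(f,W \right)} = -4 - -1 = -4 + 1 = -3$)
$- 63 \cdot 1 D{\left(4,0 \right)} + L{\left(-9,-1 \right)} = - 63 \cdot 1 \left(-3\right) + \frac{14}{3} = \left(-63\right) \left(-3\right) + \frac{14}{3} = 189 + \frac{14}{3} = \frac{581}{3}$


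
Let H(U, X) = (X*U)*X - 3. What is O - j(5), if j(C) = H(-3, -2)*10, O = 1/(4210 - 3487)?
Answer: 108451/723 ≈ 150.00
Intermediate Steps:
H(U, X) = -3 + U*X² (H(U, X) = (U*X)*X - 3 = U*X² - 3 = -3 + U*X²)
O = 1/723 ≈ 0.0013831
j(C) = -150 (j(C) = (-3 - 3*(-2)²)*10 = (-3 - 3*4)*10 = (-3 - 12)*10 = -15*10 = -150)
O - j(5) = 1/723 - 1*(-150) = 1/723 + 150 = 108451/723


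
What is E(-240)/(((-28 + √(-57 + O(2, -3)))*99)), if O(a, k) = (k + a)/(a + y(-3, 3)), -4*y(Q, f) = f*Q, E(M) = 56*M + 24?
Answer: 304096/67419 + 4472*I*√16541/471933 ≈ 4.5105 + 1.2187*I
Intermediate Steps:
E(M) = 24 + 56*M
y(Q, f) = -Q*f/4 (y(Q, f) = -f*Q/4 = -Q*f/4)
O(a, k) = (a + k)/(9/4 + a) (O(a, k) = (k + a)/(a - ¼*(-3)*3) = (a + k)/(a + 9/4) = (a + k)/(9/4 + a))
E(-240)/(((-28 + √(-57 + O(2, -3)))*99)) = (24 + 56*(-240))/(((-28 + √(-57 + 4*(2 - 3)/(9 + 4*2)))*99)) = (24 - 13440)/(((-28 + √(-57 + 4*(-1)/(9 + 8)))*99)) = -13416*1/(99*(-28 + √(-57 + 4*(-1)/17))) = -13416*1/(99*(-28 + √(-57 + 4*(1/17)*(-1)))) = -13416*1/(99*(-28 + √(-57 - 4/17))) = -13416*1/(99*(-28 + √(-973/17))) = -13416*1/(99*(-28 + I*√16541/17)) = -13416/(-2772 + 99*I*√16541/17)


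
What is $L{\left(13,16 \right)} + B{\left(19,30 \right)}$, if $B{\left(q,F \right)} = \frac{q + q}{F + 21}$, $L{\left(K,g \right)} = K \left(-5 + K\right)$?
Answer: $\frac{5342}{51} \approx 104.75$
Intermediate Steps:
$B{\left(q,F \right)} = \frac{2 q}{21 + F}$
$L{\left(13,16 \right)} + B{\left(19,30 \right)} = 13 \left(-5 + 13\right) + 2 \cdot 19 \frac{1}{21 + 30} = 13 \cdot 8 + 2 \cdot 19 \cdot \frac{1}{51} = 104 + 2 \cdot 19 \cdot \frac{1}{51} = 104 + \frac{38}{51} = \frac{5342}{51}$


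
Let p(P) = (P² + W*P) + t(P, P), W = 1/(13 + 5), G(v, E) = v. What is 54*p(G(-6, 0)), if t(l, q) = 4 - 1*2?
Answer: 2034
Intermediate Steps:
t(l, q) = 2 (t(l, q) = 4 - 2 = 2)
W = 1/18 ≈ 0.055556
p(P) = 2 + P² + P/18 (p(P) = (P² + P/18) + 2 = 2 + P² + P/18)
54*p(G(-6, 0)) = 54*(2 + (-6)² + (1/18)*(-6)) = 54*(2 + 36 - ⅓) = 54*(113/3) = 2034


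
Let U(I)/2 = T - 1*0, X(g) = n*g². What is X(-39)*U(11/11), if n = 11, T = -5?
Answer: -167310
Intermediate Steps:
X(g) = 11*g²
U(I) = -10 (U(I) = 2*(-5 - 1*0) = 2*(-5 + 0) = 2*(-5) = -10)
X(-39)*U(11/11) = (11*(-39)²)*(-10) = (11*1521)*(-10) = 16731*(-10) = -167310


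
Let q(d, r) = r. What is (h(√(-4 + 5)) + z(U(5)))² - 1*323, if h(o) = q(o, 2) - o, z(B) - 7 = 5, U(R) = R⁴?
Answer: -154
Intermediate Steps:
z(B) = 12 (z(B) = 7 + 5 = 12)
h(o) = 2 - o
(h(√(-4 + 5)) + z(U(5)))² - 1*323 = ((2 - √(-4 + 5)) + 12)² - 1*323 = ((2 - √1) + 12)² - 323 = ((2 - 1*1) + 12)² - 323 = ((2 - 1) + 12)² - 323 = (1 + 12)² - 323 = 13² - 323 = 169 - 323 = -154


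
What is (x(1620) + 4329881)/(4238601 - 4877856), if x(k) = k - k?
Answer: -4329881/639255 ≈ -6.7733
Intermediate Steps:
x(k) = 0
(x(1620) + 4329881)/(4238601 - 4877856) = (0 + 4329881)/(4238601 - 4877856) = 4329881/(-639255) = 4329881*(-1/639255) = -4329881/639255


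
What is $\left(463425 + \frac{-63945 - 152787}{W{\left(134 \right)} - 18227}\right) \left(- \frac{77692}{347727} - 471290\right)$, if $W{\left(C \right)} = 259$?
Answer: $- \frac{56859901629013025121}{260331614} \approx -2.1841 \cdot 10^{11}$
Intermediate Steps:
$\left(463425 + \frac{-63945 - 152787}{W{\left(134 \right)} - 18227}\right) \left(- \frac{77692}{347727} - 471290\right) = \left(463425 + \frac{-63945 - 152787}{259 - 18227}\right) \left(- \frac{77692}{347727} - 471290\right) = \left(463425 - \frac{216732}{-17968}\right) \left(\left(-77692\right) \frac{1}{347727} - 471290\right) = \left(463425 - - \frac{54183}{4492}\right) \left(- \frac{77692}{347727} - 471290\right) = \left(463425 + \frac{54183}{4492}\right) \left(- \frac{163880335522}{347727}\right) = \frac{2081759283}{4492} \left(- \frac{163880335522}{347727}\right) = - \frac{56859901629013025121}{260331614}$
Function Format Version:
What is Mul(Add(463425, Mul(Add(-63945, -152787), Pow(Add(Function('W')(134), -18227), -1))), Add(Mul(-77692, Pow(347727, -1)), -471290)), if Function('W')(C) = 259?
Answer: Rational(-56859901629013025121, 260331614) ≈ -2.1841e+11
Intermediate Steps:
Mul(Add(463425, Mul(Add(-63945, -152787), Pow(Add(Function('W')(134), -18227), -1))), Add(Mul(-77692, Pow(347727, -1)), -471290)) = Mul(Add(463425, Mul(Add(-63945, -152787), Pow(Add(259, -18227), -1))), Add(Mul(-77692, Pow(347727, -1)), -471290)) = Mul(Add(463425, Mul(-216732, Pow(-17968, -1))), Add(Mul(-77692, Rational(1, 347727)), -471290)) = Mul(Add(463425, Mul(-216732, Rational(-1, 17968))), Add(Rational(-77692, 347727), -471290)) = Mul(Add(463425, Rational(54183, 4492)), Rational(-163880335522, 347727)) = Mul(Rational(2081759283, 4492), Rational(-163880335522, 347727)) = Rational(-56859901629013025121, 260331614)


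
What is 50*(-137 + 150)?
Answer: 650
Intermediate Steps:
50*(-137 + 150) = 50*13 = 650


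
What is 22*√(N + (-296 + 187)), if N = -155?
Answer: 44*I*√66 ≈ 357.46*I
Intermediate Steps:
22*√(N + (-296 + 187)) = 22*√(-155 + (-296 + 187)) = 22*√(-155 - 109) = 22*√(-264) = 22*(2*I*√66) = 44*I*√66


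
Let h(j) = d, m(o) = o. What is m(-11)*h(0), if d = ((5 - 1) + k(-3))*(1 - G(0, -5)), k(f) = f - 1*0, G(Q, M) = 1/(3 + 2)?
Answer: -44/5 ≈ -8.8000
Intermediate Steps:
G(Q, M) = ⅕ (G(Q, M) = 1/5 = ⅕)
k(f) = f (k(f) = f + 0 = f)
d = ⅘ (d = ((5 - 1) - 3)*(1 - 1*⅕) = (4 - 3)*(1 - ⅕) = 1*(⅘) = ⅘ ≈ 0.80000)
h(j) = ⅘
m(-11)*h(0) = -11*⅘ = -44/5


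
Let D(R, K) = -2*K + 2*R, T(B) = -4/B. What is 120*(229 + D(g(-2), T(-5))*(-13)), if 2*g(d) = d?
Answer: 33096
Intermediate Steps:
g(d) = d/2
120*(229 + D(g(-2), T(-5))*(-13)) = 120*(229 + (-(-8)/(-5) + 2*((1/2)*(-2)))*(-13)) = 120*(229 + (-(-8)*(-1)/5 + 2*(-1))*(-13)) = 120*(229 + (-2*4/5 - 2)*(-13)) = 120*(229 + (-8/5 - 2)*(-13)) = 120*(229 - 18/5*(-13)) = 120*(229 + 234/5) = 120*(1379/5) = 33096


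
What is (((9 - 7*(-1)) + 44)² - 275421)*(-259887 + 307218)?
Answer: -12865559751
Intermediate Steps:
(((9 - 7*(-1)) + 44)² - 275421)*(-259887 + 307218) = (((9 + 7) + 44)² - 275421)*47331 = ((16 + 44)² - 275421)*47331 = (60² - 275421)*47331 = (3600 - 275421)*47331 = -271821*47331 = -12865559751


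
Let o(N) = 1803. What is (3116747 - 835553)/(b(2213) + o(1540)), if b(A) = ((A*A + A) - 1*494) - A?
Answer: 1140597/2449339 ≈ 0.46568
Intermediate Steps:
b(A) = -494 + A² (b(A) = ((A² + A) - 494) - A = ((A + A²) - 494) - A = (-494 + A + A²) - A = -494 + A²)
(3116747 - 835553)/(b(2213) + o(1540)) = (3116747 - 835553)/((-494 + 2213²) + 1803) = 2281194/((-494 + 4897369) + 1803) = 2281194/(4896875 + 1803) = 2281194/4898678 = 2281194*(1/4898678) = 1140597/2449339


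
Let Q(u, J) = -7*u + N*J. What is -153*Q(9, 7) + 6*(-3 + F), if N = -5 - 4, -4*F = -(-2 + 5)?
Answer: 38529/2 ≈ 19265.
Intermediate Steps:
F = 3/4 (F = -(-1)*(-2 + 5)/4 = -(-1)*3/4 = -1/4*(-3) = 3/4 ≈ 0.75000)
N = -9
Q(u, J) = -9*J - 7*u (Q(u, J) = -7*u - 9*J = -9*J - 7*u)
-153*Q(9, 7) + 6*(-3 + F) = -153*(-9*7 - 7*9) + 6*(-3 + 3/4) = -153*(-63 - 63) + 6*(-9/4) = -153*(-126) - 27/2 = 19278 - 27/2 = 38529/2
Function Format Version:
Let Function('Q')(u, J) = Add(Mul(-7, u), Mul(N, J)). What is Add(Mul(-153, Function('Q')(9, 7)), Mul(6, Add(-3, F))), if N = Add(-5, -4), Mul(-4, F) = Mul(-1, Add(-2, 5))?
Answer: Rational(38529, 2) ≈ 19265.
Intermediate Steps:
F = Rational(3, 4) (F = Mul(Rational(-1, 4), Mul(-1, Add(-2, 5))) = Mul(Rational(-1, 4), Mul(-1, 3)) = Mul(Rational(-1, 4), -3) = Rational(3, 4) ≈ 0.75000)
N = -9
Function('Q')(u, J) = Add(Mul(-9, J), Mul(-7, u)) (Function('Q')(u, J) = Add(Mul(-7, u), Mul(-9, J)) = Add(Mul(-9, J), Mul(-7, u)))
Add(Mul(-153, Function('Q')(9, 7)), Mul(6, Add(-3, F))) = Add(Mul(-153, Add(Mul(-9, 7), Mul(-7, 9))), Mul(6, Add(-3, Rational(3, 4)))) = Add(Mul(-153, Add(-63, -63)), Mul(6, Rational(-9, 4))) = Add(Mul(-153, -126), Rational(-27, 2)) = Add(19278, Rational(-27, 2)) = Rational(38529, 2)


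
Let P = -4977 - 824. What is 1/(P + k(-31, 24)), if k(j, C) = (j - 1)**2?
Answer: -1/4777 ≈ -0.00020934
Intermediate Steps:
P = -5801
k(j, C) = (-1 + j)**2
1/(P + k(-31, 24)) = 1/(-5801 + (-1 - 31)**2) = 1/(-5801 + (-32)**2) = 1/(-5801 + 1024) = 1/(-4777) = -1/4777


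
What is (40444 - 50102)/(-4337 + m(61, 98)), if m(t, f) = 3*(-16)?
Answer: 9658/4385 ≈ 2.2025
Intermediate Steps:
m(t, f) = -48
(40444 - 50102)/(-4337 + m(61, 98)) = (40444 - 50102)/(-4337 - 48) = -9658/(-4385) = -9658*(-1/4385) = 9658/4385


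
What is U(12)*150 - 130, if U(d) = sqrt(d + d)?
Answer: -130 + 300*sqrt(6) ≈ 604.85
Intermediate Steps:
U(d) = sqrt(2)*sqrt(d) (U(d) = sqrt(2*d) = sqrt(2)*sqrt(d))
U(12)*150 - 130 = (sqrt(2)*sqrt(12))*150 - 130 = (sqrt(2)*(2*sqrt(3)))*150 - 130 = (2*sqrt(6))*150 - 130 = 300*sqrt(6) - 130 = -130 + 300*sqrt(6)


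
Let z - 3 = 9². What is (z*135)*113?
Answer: 1281420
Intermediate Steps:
z = 84 (z = 3 + 9² = 3 + 81 = 84)
(z*135)*113 = (84*135)*113 = 11340*113 = 1281420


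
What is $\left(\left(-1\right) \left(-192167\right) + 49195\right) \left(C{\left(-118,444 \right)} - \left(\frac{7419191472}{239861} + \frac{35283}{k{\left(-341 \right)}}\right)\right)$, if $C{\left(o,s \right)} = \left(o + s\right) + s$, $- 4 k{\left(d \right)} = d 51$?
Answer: $- \frac{920459699446971276}{126406747} \approx -7.2817 \cdot 10^{9}$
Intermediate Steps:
$k{\left(d \right)} = - \frac{51 d}{4}$ ($k{\left(d \right)} = - \frac{d 51}{4} = - \frac{51 d}{4}$)
$C{\left(o,s \right)} = o + 2 s$
$\left(\left(-1\right) \left(-192167\right) + 49195\right) \left(C{\left(-118,444 \right)} - \left(\frac{7419191472}{239861} + \frac{35283}{k{\left(-341 \right)}}\right)\right) = \left(\left(-1\right) \left(-192167\right) + 49195\right) \left(\left(-118 + 2 \cdot 444\right) - \left(\frac{47044}{5797} + \frac{7419191472}{239861}\right)\right) = \left(192167 + 49195\right) \left(\left(-118 + 888\right) - \left(\frac{47044}{5797} + \frac{7419191472}{239861}\right)\right) = 241362 \left(770 - \left(\frac{47044}{5797} + \frac{93456}{\frac{239861}{79387}}\right)\right) = 241362 \left(770 - \frac{43020336984068}{1390474217}\right) = 241362 \left(- \frac{41949671836978}{1390474217}\right) = - \frac{920459699446971276}{126406747}$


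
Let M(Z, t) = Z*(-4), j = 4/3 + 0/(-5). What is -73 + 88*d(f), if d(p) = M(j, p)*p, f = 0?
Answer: -73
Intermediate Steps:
j = 4/3 (j = 4*(⅓) + 0*(-⅕) = 4/3 + 0 = 4/3 ≈ 1.3333)
M(Z, t) = -4*Z
d(p) = -16*p/3 (d(p) = (-4*4/3)*p = -16*p/3)
-73 + 88*d(f) = -73 + 88*(-16/3*0) = -73 + 88*0 = -73 + 0 = -73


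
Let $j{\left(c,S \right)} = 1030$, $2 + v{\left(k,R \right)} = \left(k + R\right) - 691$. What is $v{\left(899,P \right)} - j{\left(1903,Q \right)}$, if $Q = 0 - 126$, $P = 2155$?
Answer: $1331$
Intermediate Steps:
$Q = -126$ ($Q = 0 - 126 = -126$)
$v{\left(k,R \right)} = -693 + R + k$ ($v{\left(k,R \right)} = -2 - \left(691 - R - k\right) = -2 + \left(-691 + R + k\right) = -693 + R + k$)
$v{\left(899,P \right)} - j{\left(1903,Q \right)} = \left(-693 + 2155 + 899\right) - 1030 = 2361 - 1030 = 1331$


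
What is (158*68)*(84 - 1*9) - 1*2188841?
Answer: -1383041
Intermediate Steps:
(158*68)*(84 - 1*9) - 1*2188841 = 10744*(84 - 9) - 2188841 = 10744*75 - 2188841 = 805800 - 2188841 = -1383041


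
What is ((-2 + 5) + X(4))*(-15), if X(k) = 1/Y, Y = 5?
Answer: -48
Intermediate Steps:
X(k) = ⅕ (X(k) = 1/5 = ⅕)
((-2 + 5) + X(4))*(-15) = ((-2 + 5) + ⅕)*(-15) = (3 + ⅕)*(-15) = (16/5)*(-15) = -48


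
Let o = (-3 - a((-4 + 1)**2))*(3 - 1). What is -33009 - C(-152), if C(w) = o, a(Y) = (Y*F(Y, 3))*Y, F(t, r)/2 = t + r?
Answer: -29115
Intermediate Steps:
F(t, r) = 2*r + 2*t (F(t, r) = 2*(t + r) = 2*(r + t) = 2*r + 2*t)
a(Y) = Y**2*(6 + 2*Y) (a(Y) = (Y*(2*3 + 2*Y))*Y = (Y*(6 + 2*Y))*Y = Y**2*(6 + 2*Y))
o = -3894 (o = (-3 - 2*((-4 + 1)**2)**2*(3 + (-4 + 1)**2))*(3 - 1) = (-3 - 2*((-3)**2)**2*(3 + (-3)**2))*2 = (-3 - 2*9**2*(3 + 9))*2 = (-3 - 2*81*12)*2 = (-3 - 1*1944)*2 = (-3 - 1944)*2 = -1947*2 = -3894)
C(w) = -3894
-33009 - C(-152) = -33009 - 1*(-3894) = -33009 + 3894 = -29115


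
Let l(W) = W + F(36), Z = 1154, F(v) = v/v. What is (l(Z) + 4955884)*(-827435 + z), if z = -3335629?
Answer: -20636470607496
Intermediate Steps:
F(v) = 1
l(W) = 1 + W (l(W) = W + 1 = 1 + W)
(l(Z) + 4955884)*(-827435 + z) = ((1 + 1154) + 4955884)*(-827435 - 3335629) = (1155 + 4955884)*(-4163064) = 4957039*(-4163064) = -20636470607496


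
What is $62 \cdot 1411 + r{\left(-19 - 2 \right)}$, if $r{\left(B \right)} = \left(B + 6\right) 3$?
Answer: $87437$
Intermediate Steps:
$r{\left(B \right)} = 18 + 3 B$ ($r{\left(B \right)} = \left(6 + B\right) 3 = 18 + 3 B$)
$62 \cdot 1411 + r{\left(-19 - 2 \right)} = 62 \cdot 1411 + \left(18 + 3 \left(-19 - 2\right)\right) = 87482 + \left(18 + 3 \left(-21\right)\right) = 87482 + \left(18 - 63\right) = 87482 - 45 = 87437$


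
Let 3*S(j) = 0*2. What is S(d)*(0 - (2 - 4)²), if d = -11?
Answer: 0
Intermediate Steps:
S(j) = 0 (S(j) = (0*2)/3 = (⅓)*0 = 0)
S(d)*(0 - (2 - 4)²) = 0*(0 - (2 - 4)²) = 0*(0 - 1*(-2)²) = 0*(0 - 1*4) = 0*(0 - 4) = 0*(-4) = 0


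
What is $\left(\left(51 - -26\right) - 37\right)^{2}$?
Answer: $1600$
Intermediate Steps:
$\left(\left(51 - -26\right) - 37\right)^{2} = \left(\left(51 + 26\right) - 37\right)^{2} = \left(77 - 37\right)^{2} = 40^{2} = 1600$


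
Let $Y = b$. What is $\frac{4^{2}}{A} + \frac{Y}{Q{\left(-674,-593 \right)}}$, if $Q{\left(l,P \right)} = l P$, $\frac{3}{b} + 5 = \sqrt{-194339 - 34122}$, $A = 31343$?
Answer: $\frac{487049131029}{954099114110012} - \frac{i \sqrt{228461}}{30440580484} \approx 0.00051048 - 1.5702 \cdot 10^{-8} i$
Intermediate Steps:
$b = \frac{3}{-5 + i \sqrt{228461}}$ ($b = \frac{3}{-5 + \sqrt{-194339 - 34122}} = \frac{3}{-5 + \sqrt{-228461}} = \frac{3}{-5 + i \sqrt{228461}} \approx -6.565 \cdot 10^{-5} - 0.0062758 i$)
$Y = - \frac{5}{76162} - \frac{i \sqrt{228461}}{76162} \approx -6.565 \cdot 10^{-5} - 0.0062758 i$
$Q{\left(l,P \right)} = P l$
$\frac{4^{2}}{A} + \frac{Y}{Q{\left(-674,-593 \right)}} = \frac{4^{2}}{31343} + \frac{- \frac{5}{76162} - \frac{i \sqrt{228461}}{76162}}{\left(-593\right) \left(-674\right)} = 16 \cdot \frac{1}{31343} + \frac{- \frac{5}{76162} - \frac{i \sqrt{228461}}{76162}}{399682} = \frac{16}{31343} + \left(- \frac{5}{76162} - \frac{i \sqrt{228461}}{76162}\right) \frac{1}{399682} = \frac{16}{31343} - \left(\frac{5}{30440580484} + \frac{i \sqrt{228461}}{30440580484}\right) = \frac{487049131029}{954099114110012} - \frac{i \sqrt{228461}}{30440580484}$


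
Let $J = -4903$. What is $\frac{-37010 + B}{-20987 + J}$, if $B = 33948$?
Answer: $\frac{1531}{12945} \approx 0.11827$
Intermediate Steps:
$\frac{-37010 + B}{-20987 + J} = \frac{-37010 + 33948}{-20987 - 4903} = - \frac{3062}{-25890} = \left(-3062\right) \left(- \frac{1}{25890}\right) = \frac{1531}{12945}$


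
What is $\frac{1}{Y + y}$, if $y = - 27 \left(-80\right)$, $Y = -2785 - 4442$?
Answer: $- \frac{1}{5067} \approx -0.00019736$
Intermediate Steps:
$Y = -7227$ ($Y = -2785 - 4442 = -7227$)
$y = 2160$ ($y = \left(-1\right) \left(-2160\right) = 2160$)
$\frac{1}{Y + y} = \frac{1}{-7227 + 2160} = \frac{1}{-5067} = - \frac{1}{5067}$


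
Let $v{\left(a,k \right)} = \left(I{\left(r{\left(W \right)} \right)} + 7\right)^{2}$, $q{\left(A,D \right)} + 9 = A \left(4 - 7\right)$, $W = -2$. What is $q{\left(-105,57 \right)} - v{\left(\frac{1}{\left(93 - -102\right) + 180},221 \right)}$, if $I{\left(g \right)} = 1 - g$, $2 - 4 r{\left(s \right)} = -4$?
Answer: $\frac{1055}{4} \approx 263.75$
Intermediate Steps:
$r{\left(s \right)} = \frac{3}{2}$ ($r{\left(s \right)} = \frac{1}{2} - -1 = \frac{1}{2} + 1 = \frac{3}{2}$)
$q{\left(A,D \right)} = -9 - 3 A$ ($q{\left(A,D \right)} = -9 + A \left(4 - 7\right) = -9 + A \left(-3\right) = -9 - 3 A$)
$v{\left(a,k \right)} = \frac{169}{4}$ ($v{\left(a,k \right)} = \left(\left(1 - \frac{3}{2}\right) + 7\right)^{2} = \left(- \frac{1}{2} + 7\right)^{2} = \left(\frac{13}{2}\right)^{2} = \frac{169}{4}$)
$q{\left(-105,57 \right)} - v{\left(\frac{1}{\left(93 - -102\right) + 180},221 \right)} = \left(-9 - -315\right) - \frac{169}{4} = \left(-9 + 315\right) - \frac{169}{4} = 306 - \frac{169}{4} = \frac{1055}{4}$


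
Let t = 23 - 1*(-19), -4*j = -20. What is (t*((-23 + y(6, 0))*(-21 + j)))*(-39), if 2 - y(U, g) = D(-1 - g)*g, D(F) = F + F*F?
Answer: -550368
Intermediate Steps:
j = 5 (j = -1/4*(-20) = 5)
D(F) = F + F**2
y(U, g) = 2 + g**2*(-1 - g) (y(U, g) = 2 - (-1 - g)*(1 + (-1 - g))*g = 2 - (-1 - g)*(-g)*g = 2 - (-g*(-1 - g))*g = 2 - (-1)*g**2*(-1 - g) = 2 + g**2*(-1 - g))
t = 42 (t = 23 + 19 = 42)
(t*((-23 + y(6, 0))*(-21 + j)))*(-39) = (42*((-23 + (2 - 1*0**2 - 1*0**3))*(-21 + 5)))*(-39) = (42*((-23 + (2 - 1*0 - 1*0))*(-16)))*(-39) = (42*((-23 + (2 + 0 + 0))*(-16)))*(-39) = (42*((-23 + 2)*(-16)))*(-39) = (42*(-21*(-16)))*(-39) = (42*336)*(-39) = 14112*(-39) = -550368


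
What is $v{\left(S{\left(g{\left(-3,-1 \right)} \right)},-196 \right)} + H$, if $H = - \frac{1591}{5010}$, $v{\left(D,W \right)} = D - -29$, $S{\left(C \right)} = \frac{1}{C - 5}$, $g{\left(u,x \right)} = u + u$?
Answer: $\frac{1575679}{55110} \approx 28.592$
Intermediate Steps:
$g{\left(u,x \right)} = 2 u$
$S{\left(C \right)} = \frac{1}{-5 + C}$
$v{\left(D,W \right)} = 29 + D$ ($v{\left(D,W \right)} = D + 29 = 29 + D$)
$H = - \frac{1591}{5010}$ ($H = \left(-1591\right) \frac{1}{5010} = - \frac{1591}{5010} \approx -0.31756$)
$v{\left(S{\left(g{\left(-3,-1 \right)} \right)},-196 \right)} + H = \left(29 + \frac{1}{-5 + 2 \left(-3\right)}\right) - \frac{1591}{5010} = \left(29 + \frac{1}{-5 - 6}\right) - \frac{1591}{5010} = \left(29 + \frac{1}{-11}\right) - \frac{1591}{5010} = \left(29 - \frac{1}{11}\right) - \frac{1591}{5010} = \frac{318}{11} - \frac{1591}{5010} = \frac{1575679}{55110}$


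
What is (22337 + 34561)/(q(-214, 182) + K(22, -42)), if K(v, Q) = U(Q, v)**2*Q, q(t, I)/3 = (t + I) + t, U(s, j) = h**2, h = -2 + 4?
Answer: -9483/235 ≈ -40.353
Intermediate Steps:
h = 2
U(s, j) = 4 (U(s, j) = 2**2 = 4)
q(t, I) = 3*I + 6*t (q(t, I) = 3*((t + I) + t) = 3*((I + t) + t) = 3*(I + 2*t) = 3*I + 6*t)
K(v, Q) = 16*Q (K(v, Q) = 4**2*Q = 16*Q)
(22337 + 34561)/(q(-214, 182) + K(22, -42)) = (22337 + 34561)/((3*182 + 6*(-214)) + 16*(-42)) = 56898/((546 - 1284) - 672) = 56898/(-738 - 672) = 56898/(-1410) = 56898*(-1/1410) = -9483/235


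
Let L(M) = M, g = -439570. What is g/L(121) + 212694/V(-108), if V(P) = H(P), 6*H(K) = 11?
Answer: 13598234/121 ≈ 1.1238e+5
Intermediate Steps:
H(K) = 11/6 (H(K) = (1/6)*11 = 11/6)
V(P) = 11/6
g/L(121) + 212694/V(-108) = -439570/121 + 212694/(11/6) = -439570*1/121 + 212694*(6/11) = -439570/121 + 1276164/11 = 13598234/121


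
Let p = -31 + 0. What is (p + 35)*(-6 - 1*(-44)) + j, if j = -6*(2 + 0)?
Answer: 140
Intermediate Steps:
p = -31
j = -12 (j = -6*2 = -12)
(p + 35)*(-6 - 1*(-44)) + j = (-31 + 35)*(-6 - 1*(-44)) - 12 = 4*(-6 + 44) - 12 = 4*38 - 12 = 152 - 12 = 140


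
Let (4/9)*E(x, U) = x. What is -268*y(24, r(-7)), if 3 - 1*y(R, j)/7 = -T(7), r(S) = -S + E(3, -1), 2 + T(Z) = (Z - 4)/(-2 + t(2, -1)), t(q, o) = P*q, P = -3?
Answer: -2345/2 ≈ -1172.5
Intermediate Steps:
E(x, U) = 9*x/4
t(q, o) = -3*q
T(Z) = -3/2 - Z/8 (T(Z) = -2 + (Z - 4)/(-2 - 3*2) = -2 + (-4 + Z)/(-2 - 6) = -2 + (-4 + Z)/(-8) = -2 + (-4 + Z)*(-1/8) = -2 + (1/2 - Z/8) = -3/2 - Z/8)
r(S) = 27/4 - S (r(S) = -S + (9/4)*3 = -S + 27/4 = 27/4 - S)
y(R, j) = 35/8 (y(R, j) = 21 - (-7)*(-3/2 - 1/8*7) = 21 - (-7)*(-3/2 - 7/8) = 21 - (-7)*(-19)/8 = 21 - 7*19/8 = 21 - 133/8 = 35/8)
-268*y(24, r(-7)) = -268*35/8 = -2345/2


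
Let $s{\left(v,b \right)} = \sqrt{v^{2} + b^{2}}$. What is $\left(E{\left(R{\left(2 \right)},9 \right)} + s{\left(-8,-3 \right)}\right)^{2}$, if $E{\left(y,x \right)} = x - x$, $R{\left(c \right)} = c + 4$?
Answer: $73$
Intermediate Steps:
$s{\left(v,b \right)} = \sqrt{b^{2} + v^{2}}$
$R{\left(c \right)} = 4 + c$
$E{\left(y,x \right)} = 0$
$\left(E{\left(R{\left(2 \right)},9 \right)} + s{\left(-8,-3 \right)}\right)^{2} = \left(0 + \sqrt{\left(-3\right)^{2} + \left(-8\right)^{2}}\right)^{2} = \left(0 + \sqrt{9 + 64}\right)^{2} = \left(0 + \sqrt{73}\right)^{2} = \left(\sqrt{73}\right)^{2} = 73$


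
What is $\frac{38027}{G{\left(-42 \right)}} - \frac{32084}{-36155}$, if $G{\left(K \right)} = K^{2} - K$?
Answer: $\frac{204687127}{9327990} \approx 21.943$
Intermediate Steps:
$\frac{38027}{G{\left(-42 \right)}} - \frac{32084}{-36155} = \frac{38027}{\left(-42\right) \left(-1 - 42\right)} - \frac{32084}{-36155} = \frac{38027}{\left(-42\right) \left(-43\right)} - - \frac{32084}{36155} = \frac{38027}{1806} + \frac{32084}{36155} = \frac{204687127}{9327990}$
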